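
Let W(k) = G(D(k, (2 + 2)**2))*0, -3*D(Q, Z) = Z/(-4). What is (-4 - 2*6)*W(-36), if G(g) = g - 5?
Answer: 0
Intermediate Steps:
D(Q, Z) = Z/12 (D(Q, Z) = -Z/(3*(-4)) = -Z*(-1)/(3*4) = -(-1)*Z/12 = Z/12)
G(g) = -5 + g
W(k) = 0 (W(k) = (-5 + (2 + 2)**2/12)*0 = (-5 + (1/12)*4**2)*0 = (-5 + (1/12)*16)*0 = (-5 + 4/3)*0 = -11/3*0 = 0)
(-4 - 2*6)*W(-36) = (-4 - 2*6)*0 = (-4 - 12)*0 = -16*0 = 0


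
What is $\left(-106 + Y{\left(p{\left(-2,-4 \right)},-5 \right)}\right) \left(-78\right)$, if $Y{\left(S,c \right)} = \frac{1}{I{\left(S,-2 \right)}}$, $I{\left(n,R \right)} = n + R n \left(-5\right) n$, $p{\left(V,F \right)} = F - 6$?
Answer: $\frac{1364207}{165} \approx 8267.9$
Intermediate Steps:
$p{\left(V,F \right)} = -6 + F$ ($p{\left(V,F \right)} = F - 6 = -6 + F$)
$I{\left(n,R \right)} = n - 5 R n^{2}$ ($I{\left(n,R \right)} = n + - 5 R n n = n - 5 R n^{2}$)
$Y{\left(S,c \right)} = \frac{1}{S \left(1 + 10 S\right)}$ ($Y{\left(S,c \right)} = \frac{1}{S \left(1 - - 10 S\right)} = \frac{1}{S \left(1 + 10 S\right)}$)
$\left(-106 + Y{\left(p{\left(-2,-4 \right)},-5 \right)}\right) \left(-78\right) = \left(-106 + \frac{1}{\left(-6 - 4\right) \left(1 + 10 \left(-6 - 4\right)\right)}\right) \left(-78\right) = \left(-106 + \frac{1}{\left(-10\right) \left(1 + 10 \left(-10\right)\right)}\right) \left(-78\right) = \left(-106 - \frac{1}{10 \left(1 - 100\right)}\right) \left(-78\right) = \left(-106 - \frac{1}{10 \left(-99\right)}\right) \left(-78\right) = \left(-106 - - \frac{1}{990}\right) \left(-78\right) = \left(-106 + \frac{1}{990}\right) \left(-78\right) = \left(- \frac{104939}{990}\right) \left(-78\right) = \frac{1364207}{165}$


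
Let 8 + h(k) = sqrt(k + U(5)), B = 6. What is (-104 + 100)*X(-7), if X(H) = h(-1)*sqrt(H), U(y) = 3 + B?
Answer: 8*I*sqrt(7)*(4 - sqrt(2)) ≈ 54.731*I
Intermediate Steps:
U(y) = 9 (U(y) = 3 + 6 = 9)
h(k) = -8 + sqrt(9 + k) (h(k) = -8 + sqrt(k + 9) = -8 + sqrt(9 + k))
X(H) = sqrt(H)*(-8 + 2*sqrt(2)) (X(H) = (-8 + sqrt(9 - 1))*sqrt(H) = (-8 + sqrt(8))*sqrt(H) = (-8 + 2*sqrt(2))*sqrt(H) = sqrt(H)*(-8 + 2*sqrt(2)))
(-104 + 100)*X(-7) = (-104 + 100)*(2*sqrt(-7)*(-4 + sqrt(2))) = -8*I*sqrt(7)*(-4 + sqrt(2))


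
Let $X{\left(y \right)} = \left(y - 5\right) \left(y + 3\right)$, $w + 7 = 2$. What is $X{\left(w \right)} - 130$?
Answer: $-110$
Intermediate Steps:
$w = -5$ ($w = -7 + 2 = -5$)
$X{\left(y \right)} = \left(-5 + y\right) \left(3 + y\right)$
$X{\left(w \right)} - 130 = \left(-15 + \left(-5\right)^{2} - -10\right) - 130 = \left(-15 + 25 + 10\right) - 130 = 20 - 130 = -110$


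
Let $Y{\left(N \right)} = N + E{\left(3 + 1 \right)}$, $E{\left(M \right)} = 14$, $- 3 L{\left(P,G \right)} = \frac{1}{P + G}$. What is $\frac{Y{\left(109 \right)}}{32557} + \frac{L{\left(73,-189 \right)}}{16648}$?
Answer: $\frac{712633549}{188619109728} \approx 0.0037782$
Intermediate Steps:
$L{\left(P,G \right)} = - \frac{1}{3 \left(G + P\right)}$ ($L{\left(P,G \right)} = - \frac{1}{3 \left(P + G\right)} = - \frac{1}{3 \left(G + P\right)}$)
$Y{\left(N \right)} = 14 + N$ ($Y{\left(N \right)} = N + 14 = 14 + N$)
$\frac{Y{\left(109 \right)}}{32557} + \frac{L{\left(73,-189 \right)}}{16648} = \frac{14 + 109}{32557} + \frac{\left(-1\right) \frac{1}{3 \left(-189\right) + 3 \cdot 73}}{16648} = 123 \cdot \frac{1}{32557} + - \frac{1}{-567 + 219} \cdot \frac{1}{16648} = \frac{123}{32557} + - \frac{1}{-348} \cdot \frac{1}{16648} = \frac{123}{32557} + \left(-1\right) \left(- \frac{1}{348}\right) \frac{1}{16648} = \frac{123}{32557} + \frac{1}{348} \cdot \frac{1}{16648} = \frac{123}{32557} + \frac{1}{5793504} = \frac{712633549}{188619109728}$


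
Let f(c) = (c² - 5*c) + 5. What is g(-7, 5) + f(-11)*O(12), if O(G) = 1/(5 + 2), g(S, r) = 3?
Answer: 202/7 ≈ 28.857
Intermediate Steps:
f(c) = 5 + c² - 5*c
O(G) = ⅐ (O(G) = 1/7 = ⅐)
g(-7, 5) + f(-11)*O(12) = 3 + (5 + (-11)² - 5*(-11))*(⅐) = 3 + (5 + 121 + 55)*(⅐) = 3 + 181*(⅐) = 3 + 181/7 = 202/7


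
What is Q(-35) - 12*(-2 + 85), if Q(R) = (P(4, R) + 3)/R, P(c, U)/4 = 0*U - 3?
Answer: -34851/35 ≈ -995.74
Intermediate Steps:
P(c, U) = -12 (P(c, U) = 4*(0*U - 3) = 4*(0 - 3) = 4*(-3) = -12)
Q(R) = -9/R (Q(R) = (-12 + 3)/R = -9/R)
Q(-35) - 12*(-2 + 85) = -9/(-35) - 12*(-2 + 85) = -9*(-1/35) - 12*83 = 9/35 - 1*996 = 9/35 - 996 = -34851/35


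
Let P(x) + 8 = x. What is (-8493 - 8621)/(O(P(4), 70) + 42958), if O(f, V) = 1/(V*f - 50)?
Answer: -5647620/14176139 ≈ -0.39839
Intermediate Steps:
P(x) = -8 + x
O(f, V) = 1/(-50 + V*f)
(-8493 - 8621)/(O(P(4), 70) + 42958) = (-8493 - 8621)/(1/(-50 + 70*(-8 + 4)) + 42958) = -17114/(1/(-50 + 70*(-4)) + 42958) = -17114/(1/(-50 - 280) + 42958) = -17114/(1/(-330) + 42958) = -17114/(-1/330 + 42958) = -17114/14176139/330 = -17114*330/14176139 = -5647620/14176139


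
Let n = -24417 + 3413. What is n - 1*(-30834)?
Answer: 9830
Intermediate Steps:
n = -21004
n - 1*(-30834) = -21004 - 1*(-30834) = -21004 + 30834 = 9830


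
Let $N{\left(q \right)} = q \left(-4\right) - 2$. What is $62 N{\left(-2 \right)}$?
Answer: $372$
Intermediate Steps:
$N{\left(q \right)} = -2 - 4 q$ ($N{\left(q \right)} = - 4 q - 2 = -2 - 4 q$)
$62 N{\left(-2 \right)} = 62 \left(-2 - -8\right) = 62 \left(-2 + 8\right) = 62 \cdot 6 = 372$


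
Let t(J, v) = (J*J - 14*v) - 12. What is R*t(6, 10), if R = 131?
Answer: -15196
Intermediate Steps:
t(J, v) = -12 + J² - 14*v (t(J, v) = (J² - 14*v) - 12 = -12 + J² - 14*v)
R*t(6, 10) = 131*(-12 + 6² - 14*10) = 131*(-12 + 36 - 140) = 131*(-116) = -15196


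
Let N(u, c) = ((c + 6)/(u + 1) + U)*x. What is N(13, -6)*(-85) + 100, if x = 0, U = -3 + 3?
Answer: 100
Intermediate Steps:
U = 0
N(u, c) = 0 (N(u, c) = ((c + 6)/(u + 1) + 0)*0 = ((6 + c)/(1 + u) + 0)*0 = ((6 + c)/(1 + u))*0 = 0)
N(13, -6)*(-85) + 100 = 0*(-85) + 100 = 0 + 100 = 100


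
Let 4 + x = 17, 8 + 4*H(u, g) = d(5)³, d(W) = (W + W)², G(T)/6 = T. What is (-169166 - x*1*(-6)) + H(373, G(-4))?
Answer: 80910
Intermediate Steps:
G(T) = 6*T
d(W) = 4*W² (d(W) = (2*W)² = 4*W²)
H(u, g) = 249998 (H(u, g) = -2 + (4*5²)³/4 = -2 + (4*25)³/4 = -2 + (¼)*100³ = -2 + (¼)*1000000 = -2 + 250000 = 249998)
x = 13 (x = -4 + 17 = 13)
(-169166 - x*1*(-6)) + H(373, G(-4)) = (-169166 - 13*1*(-6)) + 249998 = (-169166 - 13*(-6)) + 249998 = (-169166 - 1*(-78)) + 249998 = (-169166 + 78) + 249998 = -169088 + 249998 = 80910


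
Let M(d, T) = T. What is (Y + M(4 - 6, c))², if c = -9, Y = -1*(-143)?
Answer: 17956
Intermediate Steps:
Y = 143
(Y + M(4 - 6, c))² = (143 - 9)² = 134² = 17956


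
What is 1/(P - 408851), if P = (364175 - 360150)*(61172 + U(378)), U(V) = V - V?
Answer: 1/245808449 ≈ 4.0682e-9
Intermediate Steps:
U(V) = 0
P = 246217300 (P = (364175 - 360150)*(61172 + 0) = 4025*61172 = 246217300)
1/(P - 408851) = 1/(246217300 - 408851) = 1/245808449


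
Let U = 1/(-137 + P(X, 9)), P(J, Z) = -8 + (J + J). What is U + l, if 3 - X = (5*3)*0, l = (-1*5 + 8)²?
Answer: 1250/139 ≈ 8.9928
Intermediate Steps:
l = 9 (l = (-5 + 8)² = 3² = 9)
X = 3 (X = 3 - 5*3*0 = 3 - 15*0 = 3 - 1*0 = 3 + 0 = 3)
P(J, Z) = -8 + 2*J
U = -1/139 (U = 1/(-137 + (-8 + 2*3)) = 1/(-137 + (-8 + 6)) = 1/(-137 - 2) = 1/(-139) = -1/139 ≈ -0.0071942)
U + l = -1/139 + 9 = 1250/139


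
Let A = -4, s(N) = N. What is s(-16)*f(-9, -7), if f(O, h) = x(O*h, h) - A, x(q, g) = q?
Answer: -1072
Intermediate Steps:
f(O, h) = 4 + O*h (f(O, h) = O*h - 1*(-4) = O*h + 4 = 4 + O*h)
s(-16)*f(-9, -7) = -16*(4 - 9*(-7)) = -16*(4 + 63) = -16*67 = -1072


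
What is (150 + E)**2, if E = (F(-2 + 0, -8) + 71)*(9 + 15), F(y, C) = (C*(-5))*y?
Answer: 4356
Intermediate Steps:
F(y, C) = -5*C*y (F(y, C) = (-5*C)*y = -5*C*y)
E = -216 (E = (-5*(-8)*(-2 + 0) + 71)*(9 + 15) = (-5*(-8)*(-2) + 71)*24 = (-80 + 71)*24 = -9*24 = -216)
(150 + E)**2 = (150 - 216)**2 = (-66)**2 = 4356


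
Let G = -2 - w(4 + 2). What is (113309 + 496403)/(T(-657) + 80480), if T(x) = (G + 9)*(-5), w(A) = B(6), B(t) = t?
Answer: 609712/80475 ≈ 7.5764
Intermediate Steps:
w(A) = 6
G = -8 (G = -2 - 1*6 = -2 - 6 = -8)
T(x) = -5 (T(x) = (-8 + 9)*(-5) = 1*(-5) = -5)
(113309 + 496403)/(T(-657) + 80480) = (113309 + 496403)/(-5 + 80480) = 609712/80475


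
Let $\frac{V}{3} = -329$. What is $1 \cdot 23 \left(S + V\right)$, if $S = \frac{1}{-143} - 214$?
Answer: $- \frac{3950112}{143} \approx -27623.0$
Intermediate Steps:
$V = -987$ ($V = 3 \left(-329\right) = -987$)
$S = - \frac{30603}{143}$ ($S = - \frac{1}{143} - 214 = - \frac{30603}{143} \approx -214.01$)
$1 \cdot 23 \left(S + V\right) = 1 \cdot 23 \left(- \frac{30603}{143} - 987\right) = 23 \left(- \frac{171744}{143}\right) = - \frac{3950112}{143}$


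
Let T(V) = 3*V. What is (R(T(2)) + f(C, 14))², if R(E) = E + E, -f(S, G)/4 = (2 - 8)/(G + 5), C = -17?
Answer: 63504/361 ≈ 175.91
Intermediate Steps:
f(S, G) = 24/(5 + G) (f(S, G) = -4*(2 - 8)/(G + 5) = -(-24)/(5 + G) = 24/(5 + G))
R(E) = 2*E
(R(T(2)) + f(C, 14))² = (2*(3*2) + 24/(5 + 14))² = (2*6 + 24/19)² = (12 + 24*(1/19))² = (12 + 24/19)² = (252/19)² = 63504/361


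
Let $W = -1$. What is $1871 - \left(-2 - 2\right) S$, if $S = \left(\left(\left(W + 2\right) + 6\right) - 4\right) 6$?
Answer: $1943$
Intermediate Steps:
$S = 18$ ($S = \left(\left(\left(-1 + 2\right) + 6\right) - 4\right) 6 = \left(\left(1 + 6\right) - 4\right) 6 = \left(7 - 4\right) 6 = 3 \cdot 6 = 18$)
$1871 - \left(-2 - 2\right) S = 1871 - \left(-2 - 2\right) 18 = 1871 - \left(-4\right) 18 = 1871 - -72 = 1871 + 72 = 1943$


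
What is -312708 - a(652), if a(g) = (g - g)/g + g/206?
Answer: -32209250/103 ≈ -3.1271e+5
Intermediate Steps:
a(g) = g/206 (a(g) = 0/g + g*(1/206) = 0 + g/206 = g/206)
-312708 - a(652) = -312708 - 652/206 = -312708 - 1*326/103 = -312708 - 326/103 = -32209250/103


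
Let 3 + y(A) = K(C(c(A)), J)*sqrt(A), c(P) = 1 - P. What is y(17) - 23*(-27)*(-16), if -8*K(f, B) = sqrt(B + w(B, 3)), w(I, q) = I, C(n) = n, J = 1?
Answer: -9939 - sqrt(34)/8 ≈ -9939.7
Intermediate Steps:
K(f, B) = -sqrt(2)*sqrt(B)/8 (K(f, B) = -sqrt(B + B)/8 = -sqrt(2)*sqrt(B)/8)
y(A) = -3 - sqrt(2)*sqrt(A)/8 (y(A) = -3 + (-sqrt(2)*sqrt(1)/8)*sqrt(A) = -3 + (-1/8*sqrt(2)*1)*sqrt(A) = -3 + (-sqrt(2)/8)*sqrt(A) = -3 - sqrt(2)*sqrt(A)/8)
y(17) - 23*(-27)*(-16) = (-3 - sqrt(2)*sqrt(17)/8) - 23*(-27)*(-16) = (-3 - sqrt(34)/8) - (-621)*(-16) = (-3 - sqrt(34)/8) - 1*9936 = (-3 - sqrt(34)/8) - 9936 = -9939 - sqrt(34)/8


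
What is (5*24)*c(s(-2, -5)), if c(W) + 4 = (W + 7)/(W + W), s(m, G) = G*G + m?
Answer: -9240/23 ≈ -401.74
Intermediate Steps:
s(m, G) = m + G**2 (s(m, G) = G**2 + m = m + G**2)
c(W) = -4 + (7 + W)/(2*W) (c(W) = -4 + (W + 7)/(W + W) = -4 + (7 + W)/((2*W)) = -4 + (7 + W)*(1/(2*W)) = -4 + (7 + W)/(2*W))
(5*24)*c(s(-2, -5)) = (5*24)*(7*(1 - (-2 + (-5)**2))/(2*(-2 + (-5)**2))) = 120*(7*(1 - (-2 + 25))/(2*(-2 + 25))) = 120*((7/2)*(1 - 1*23)/23) = 120*((7/2)*(1/23)*(1 - 23)) = 120*((7/2)*(1/23)*(-22)) = 120*(-77/23) = -9240/23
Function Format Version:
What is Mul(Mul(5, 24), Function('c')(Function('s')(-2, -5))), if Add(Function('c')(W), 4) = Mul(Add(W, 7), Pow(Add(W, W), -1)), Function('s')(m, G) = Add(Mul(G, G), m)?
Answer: Rational(-9240, 23) ≈ -401.74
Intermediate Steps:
Function('s')(m, G) = Add(m, Pow(G, 2)) (Function('s')(m, G) = Add(Pow(G, 2), m) = Add(m, Pow(G, 2)))
Function('c')(W) = Add(-4, Mul(Rational(1, 2), Pow(W, -1), Add(7, W))) (Function('c')(W) = Add(-4, Mul(Add(W, 7), Pow(Add(W, W), -1))) = Add(-4, Mul(Add(7, W), Pow(Mul(2, W), -1))) = Add(-4, Mul(Add(7, W), Mul(Rational(1, 2), Pow(W, -1)))) = Add(-4, Mul(Rational(1, 2), Pow(W, -1), Add(7, W))))
Mul(Mul(5, 24), Function('c')(Function('s')(-2, -5))) = Mul(Mul(5, 24), Mul(Rational(7, 2), Pow(Add(-2, Pow(-5, 2)), -1), Add(1, Mul(-1, Add(-2, Pow(-5, 2)))))) = Mul(120, Mul(Rational(7, 2), Pow(Add(-2, 25), -1), Add(1, Mul(-1, Add(-2, 25))))) = Mul(120, Mul(Rational(7, 2), Pow(23, -1), Add(1, Mul(-1, 23)))) = Mul(120, Mul(Rational(7, 2), Rational(1, 23), Add(1, -23))) = Mul(120, Mul(Rational(7, 2), Rational(1, 23), -22)) = Mul(120, Rational(-77, 23)) = Rational(-9240, 23)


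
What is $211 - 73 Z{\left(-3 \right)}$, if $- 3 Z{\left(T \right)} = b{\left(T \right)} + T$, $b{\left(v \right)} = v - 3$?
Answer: $-8$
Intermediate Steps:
$b{\left(v \right)} = -3 + v$ ($b{\left(v \right)} = v - 3 = -3 + v$)
$Z{\left(T \right)} = 1 - \frac{2 T}{3}$ ($Z{\left(T \right)} = - \frac{\left(-3 + T\right) + T}{3} = - \frac{-3 + 2 T}{3} = 1 - \frac{2 T}{3}$)
$211 - 73 Z{\left(-3 \right)} = 211 - 73 \left(1 - -2\right) = 211 - 73 \left(1 + 2\right) = 211 - 219 = -8$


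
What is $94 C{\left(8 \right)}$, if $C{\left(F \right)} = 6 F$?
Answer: $4512$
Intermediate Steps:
$94 C{\left(8 \right)} = 94 \cdot 6 \cdot 8 = 94 \cdot 48 = 4512$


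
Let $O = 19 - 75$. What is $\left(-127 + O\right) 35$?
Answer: $-6405$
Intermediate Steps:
$O = -56$
$\left(-127 + O\right) 35 = \left(-127 - 56\right) 35 = \left(-183\right) 35 = -6405$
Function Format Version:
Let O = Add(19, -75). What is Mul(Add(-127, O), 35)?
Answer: -6405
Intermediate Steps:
O = -56
Mul(Add(-127, O), 35) = Mul(Add(-127, -56), 35) = Mul(-183, 35) = -6405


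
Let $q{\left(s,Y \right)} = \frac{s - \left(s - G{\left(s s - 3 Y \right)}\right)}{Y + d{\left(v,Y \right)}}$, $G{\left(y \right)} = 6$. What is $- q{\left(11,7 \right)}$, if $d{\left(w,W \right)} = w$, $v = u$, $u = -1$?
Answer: $-1$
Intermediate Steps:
$v = -1$
$q{\left(s,Y \right)} = \frac{6}{-1 + Y}$ ($q{\left(s,Y \right)} = \frac{s - \left(-6 + s\right)}{Y - 1} = \frac{6}{-1 + Y}$)
$- q{\left(11,7 \right)} = - \frac{6}{-1 + 7} = - \frac{6}{6} = \left(-1\right) 1 = -1$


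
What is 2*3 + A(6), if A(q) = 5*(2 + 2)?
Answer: 26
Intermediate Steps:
A(q) = 20 (A(q) = 5*4 = 20)
2*3 + A(6) = 2*3 + 20 = 6 + 20 = 26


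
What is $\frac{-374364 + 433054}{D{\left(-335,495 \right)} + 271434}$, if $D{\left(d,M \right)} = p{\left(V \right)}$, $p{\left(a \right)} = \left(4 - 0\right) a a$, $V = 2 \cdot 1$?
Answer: $\frac{5869}{27145} \approx 0.21621$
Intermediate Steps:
$V = 2$
$p{\left(a \right)} = 4 a^{2}$ ($p{\left(a \right)} = \left(4 + 0\right) a a = 4 a a = 4 a^{2}$)
$D{\left(d,M \right)} = 16$ ($D{\left(d,M \right)} = 4 \cdot 2^{2} = 4 \cdot 4 = 16$)
$\frac{-374364 + 433054}{D{\left(-335,495 \right)} + 271434} = \frac{-374364 + 433054}{16 + 271434} = \frac{58690}{271450} = 58690 \cdot \frac{1}{271450} = \frac{5869}{27145}$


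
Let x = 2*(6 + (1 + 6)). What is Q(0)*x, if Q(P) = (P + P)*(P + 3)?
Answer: 0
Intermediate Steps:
Q(P) = 2*P*(3 + P) (Q(P) = (2*P)*(3 + P) = 2*P*(3 + P))
x = 26 (x = 2*(6 + 7) = 2*13 = 26)
Q(0)*x = (2*0*(3 + 0))*26 = (2*0*3)*26 = 0*26 = 0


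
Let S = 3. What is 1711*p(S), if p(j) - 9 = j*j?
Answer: 30798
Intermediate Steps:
p(j) = 9 + j² (p(j) = 9 + j*j = 9 + j²)
1711*p(S) = 1711*(9 + 3²) = 1711*(9 + 9) = 1711*18 = 30798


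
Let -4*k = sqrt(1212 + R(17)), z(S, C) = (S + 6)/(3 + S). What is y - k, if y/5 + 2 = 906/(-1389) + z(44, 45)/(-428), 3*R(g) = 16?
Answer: -61813995/4656854 + sqrt(2739)/6 ≈ -4.5512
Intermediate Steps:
R(g) = 16/3 (R(g) = (1/3)*16 = 16/3)
z(S, C) = (6 + S)/(3 + S)
k = -sqrt(2739)/6 (k = -sqrt(1212 + 16/3)/4 = -sqrt(2739)/6 ≈ -8.7226)
y = -61813995/4656854 (y = -10 + 5*(906/(-1389) + ((6 + 44)/(3 + 44))/(-428)) = -10 + 5*(906*(-1/1389) + (50/47)*(-1/428)) = -10 + 5*(-302/463 + ((1/47)*50)*(-1/428)) = -10 + 5*(-302/463 + (50/47)*(-1/428)) = -10 + 5*(-302/463 - 25/10058) = -10 + 5*(-3049091/4656854) = -10 - 15245455/4656854 = -61813995/4656854 ≈ -13.274)
y - k = -61813995/4656854 - (-1)*sqrt(2739)/6 = -61813995/4656854 + sqrt(2739)/6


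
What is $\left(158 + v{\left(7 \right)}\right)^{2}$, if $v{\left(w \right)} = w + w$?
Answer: $29584$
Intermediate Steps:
$v{\left(w \right)} = 2 w$
$\left(158 + v{\left(7 \right)}\right)^{2} = \left(158 + 2 \cdot 7\right)^{2} = \left(158 + 14\right)^{2} = 172^{2} = 29584$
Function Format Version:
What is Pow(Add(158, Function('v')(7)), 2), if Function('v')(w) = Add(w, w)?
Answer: 29584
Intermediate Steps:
Function('v')(w) = Mul(2, w)
Pow(Add(158, Function('v')(7)), 2) = Pow(Add(158, Mul(2, 7)), 2) = Pow(Add(158, 14), 2) = Pow(172, 2) = 29584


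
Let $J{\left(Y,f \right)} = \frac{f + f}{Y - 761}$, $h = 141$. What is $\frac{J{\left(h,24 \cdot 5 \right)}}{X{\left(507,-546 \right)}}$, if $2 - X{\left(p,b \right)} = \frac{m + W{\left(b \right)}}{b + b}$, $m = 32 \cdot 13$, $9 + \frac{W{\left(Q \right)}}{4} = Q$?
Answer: $- \frac{3276}{2945} \approx -1.1124$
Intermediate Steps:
$W{\left(Q \right)} = -36 + 4 Q$
$m = 416$
$J{\left(Y,f \right)} = \frac{2 f}{-761 + Y}$
$X{\left(p,b \right)} = 2 - \frac{380 + 4 b}{2 b}$ ($X{\left(p,b \right)} = 2 - \frac{416 + \left(-36 + 4 b\right)}{b + b} = 2 - \frac{380 + 4 b}{2 b}$)
$\frac{J{\left(h,24 \cdot 5 \right)}}{X{\left(507,-546 \right)}} = \frac{2 \cdot 24 \cdot 5 \frac{1}{-761 + 141}}{\left(-190\right) \frac{1}{-546}} = \frac{2 \cdot 120 \frac{1}{-620}}{\left(-190\right) \left(- \frac{1}{546}\right)} = \frac{2 \cdot 120 \left(- \frac{1}{620}\right)}{\frac{95}{273}} = \left(- \frac{12}{31}\right) \frac{273}{95} = - \frac{3276}{2945}$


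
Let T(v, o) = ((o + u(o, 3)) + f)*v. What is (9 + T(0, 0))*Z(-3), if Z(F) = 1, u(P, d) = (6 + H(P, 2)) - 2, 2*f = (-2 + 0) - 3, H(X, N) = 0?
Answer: 9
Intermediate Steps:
f = -5/2 (f = ((-2 + 0) - 3)/2 = (-2 - 3)/2 = (½)*(-5) = -5/2 ≈ -2.5000)
u(P, d) = 4 (u(P, d) = (6 + 0) - 2 = 6 - 2 = 4)
T(v, o) = v*(3/2 + o) (T(v, o) = ((o + 4) - 5/2)*v = ((4 + o) - 5/2)*v = (3/2 + o)*v = v*(3/2 + o))
(9 + T(0, 0))*Z(-3) = (9 + (½)*0*(3 + 2*0))*1 = (9 + (½)*0*(3 + 0))*1 = (9 + (½)*0*3)*1 = (9 + 0)*1 = 9*1 = 9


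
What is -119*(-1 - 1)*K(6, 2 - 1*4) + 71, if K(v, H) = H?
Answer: -405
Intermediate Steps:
-119*(-1 - 1)*K(6, 2 - 1*4) + 71 = -119*(-1 - 1)*(2 - 1*4) + 71 = -(-238)*(2 - 4) + 71 = -(-238)*(-2) + 71 = -119*4 + 71 = -476 + 71 = -405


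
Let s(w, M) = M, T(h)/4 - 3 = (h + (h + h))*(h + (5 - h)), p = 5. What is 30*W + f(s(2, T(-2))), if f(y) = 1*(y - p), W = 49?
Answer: 1357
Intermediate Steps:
T(h) = 12 + 60*h (T(h) = 12 + 4*((h + (h + h))*(h + (5 - h))) = 12 + 4*((h + 2*h)*5) = 12 + 4*((3*h)*5) = 12 + 4*(15*h) = 12 + 60*h)
f(y) = -5 + y (f(y) = 1*(y - 1*5) = 1*(y - 5) = 1*(-5 + y) = -5 + y)
30*W + f(s(2, T(-2))) = 30*49 + (-5 + (12 + 60*(-2))) = 1470 + (-5 + (12 - 120)) = 1470 + (-5 - 108) = 1470 - 113 = 1357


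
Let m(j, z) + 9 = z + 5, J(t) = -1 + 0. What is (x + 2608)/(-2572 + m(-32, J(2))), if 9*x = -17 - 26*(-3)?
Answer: -23533/23193 ≈ -1.0147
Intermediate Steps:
J(t) = -1
x = 61/9 (x = (-17 - 26*(-3))/9 = (-17 + 78)/9 = (1/9)*61 = 61/9 ≈ 6.7778)
m(j, z) = -4 + z (m(j, z) = -9 + (z + 5) = -9 + (5 + z) = -4 + z)
(x + 2608)/(-2572 + m(-32, J(2))) = (61/9 + 2608)/(-2572 + (-4 - 1)) = 23533/(9*(-2572 - 5)) = (23533/9)/(-2577) = (23533/9)*(-1/2577) = -23533/23193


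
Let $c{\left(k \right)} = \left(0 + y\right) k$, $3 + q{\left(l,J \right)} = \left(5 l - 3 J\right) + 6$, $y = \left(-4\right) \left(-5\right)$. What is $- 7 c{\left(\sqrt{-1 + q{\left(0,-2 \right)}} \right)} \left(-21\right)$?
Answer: $5880 \sqrt{2} \approx 8315.6$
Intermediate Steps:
$y = 20$
$q{\left(l,J \right)} = 3 - 3 J + 5 l$ ($q{\left(l,J \right)} = -3 - \left(-6 - 5 l + 3 J\right) = -3 + \left(6 - 3 J + 5 l\right) = 3 - 3 J + 5 l$)
$c{\left(k \right)} = 20 k$ ($c{\left(k \right)} = \left(0 + 20\right) k = 20 k$)
$- 7 c{\left(\sqrt{-1 + q{\left(0,-2 \right)}} \right)} \left(-21\right) = - 7 \cdot 20 \sqrt{-1 + \left(3 - -6 + 5 \cdot 0\right)} \left(-21\right) = - 7 \cdot 20 \sqrt{-1 + \left(3 + 6 + 0\right)} \left(-21\right) = - 7 \cdot 20 \sqrt{-1 + 9} \left(-21\right) = - 7 \cdot 20 \sqrt{8} \left(-21\right) = - 7 \cdot 20 \cdot 2 \sqrt{2} \left(-21\right) = - 7 \cdot 40 \sqrt{2} \left(-21\right) = - 280 \sqrt{2} \left(-21\right) = 5880 \sqrt{2}$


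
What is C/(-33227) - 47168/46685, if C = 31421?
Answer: -3034140521/1551202495 ≈ -1.9560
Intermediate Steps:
C/(-33227) - 47168/46685 = 31421/(-33227) - 47168/46685 = 31421*(-1/33227) - 47168*1/46685 = -31421/33227 - 47168/46685 = -3034140521/1551202495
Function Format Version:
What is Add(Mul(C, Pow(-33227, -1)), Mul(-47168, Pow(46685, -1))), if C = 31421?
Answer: Rational(-3034140521, 1551202495) ≈ -1.9560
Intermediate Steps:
Add(Mul(C, Pow(-33227, -1)), Mul(-47168, Pow(46685, -1))) = Add(Mul(31421, Pow(-33227, -1)), Mul(-47168, Pow(46685, -1))) = Add(Mul(31421, Rational(-1, 33227)), Mul(-47168, Rational(1, 46685))) = Add(Rational(-31421, 33227), Rational(-47168, 46685)) = Rational(-3034140521, 1551202495)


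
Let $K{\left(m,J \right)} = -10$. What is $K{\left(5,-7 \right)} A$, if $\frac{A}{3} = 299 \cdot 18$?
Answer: $-161460$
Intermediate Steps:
$A = 16146$ ($A = 3 \cdot 299 \cdot 18 = 3 \cdot 5382 = 16146$)
$K{\left(5,-7 \right)} A = \left(-10\right) 16146 = -161460$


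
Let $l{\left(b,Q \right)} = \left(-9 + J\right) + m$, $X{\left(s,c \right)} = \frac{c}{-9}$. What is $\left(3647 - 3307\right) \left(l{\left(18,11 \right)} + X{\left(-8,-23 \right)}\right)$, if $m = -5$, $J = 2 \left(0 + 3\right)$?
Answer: $- \frac{16660}{9} \approx -1851.1$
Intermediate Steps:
$J = 6$ ($J = 2 \cdot 3 = 6$)
$X{\left(s,c \right)} = - \frac{c}{9}$ ($X{\left(s,c \right)} = c \left(- \frac{1}{9}\right) = - \frac{c}{9}$)
$l{\left(b,Q \right)} = -8$ ($l{\left(b,Q \right)} = \left(-9 + 6\right) - 5 = -3 - 5 = -8$)
$\left(3647 - 3307\right) \left(l{\left(18,11 \right)} + X{\left(-8,-23 \right)}\right) = \left(3647 - 3307\right) \left(-8 - - \frac{23}{9}\right) = 340 \left(-8 + \frac{23}{9}\right) = 340 \left(- \frac{49}{9}\right) = - \frac{16660}{9}$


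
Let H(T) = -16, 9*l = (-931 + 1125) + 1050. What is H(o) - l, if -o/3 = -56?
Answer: -1388/9 ≈ -154.22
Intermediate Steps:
o = 168 (o = -3*(-56) = 168)
l = 1244/9 (l = ((-931 + 1125) + 1050)/9 = (194 + 1050)/9 = (⅑)*1244 = 1244/9 ≈ 138.22)
H(o) - l = -16 - 1*1244/9 = -16 - 1244/9 = -1388/9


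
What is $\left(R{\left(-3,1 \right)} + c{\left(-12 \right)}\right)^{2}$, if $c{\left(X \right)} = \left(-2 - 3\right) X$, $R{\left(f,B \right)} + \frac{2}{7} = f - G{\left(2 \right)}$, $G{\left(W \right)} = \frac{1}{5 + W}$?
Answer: $\frac{156816}{49} \approx 3200.3$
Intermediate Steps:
$R{\left(f,B \right)} = - \frac{3}{7} + f$ ($R{\left(f,B \right)} = - \frac{2}{7} + \left(f - \frac{1}{5 + 2}\right) = - \frac{2}{7} + \left(f - \frac{1}{7}\right) = - \frac{2}{7} + \left(- \frac{1}{7} + f\right) = - \frac{3}{7} + f$)
$c{\left(X \right)} = - 5 X$
$\left(R{\left(-3,1 \right)} + c{\left(-12 \right)}\right)^{2} = \left(\left(- \frac{3}{7} - 3\right) - -60\right)^{2} = \left(- \frac{24}{7} + 60\right)^{2} = \left(\frac{396}{7}\right)^{2} = \frac{156816}{49}$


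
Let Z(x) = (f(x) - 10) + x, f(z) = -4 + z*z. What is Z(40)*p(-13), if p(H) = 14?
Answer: 22764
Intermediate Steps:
f(z) = -4 + z²
Z(x) = -14 + x + x² (Z(x) = ((-4 + x²) - 10) + x = (-14 + x²) + x = -14 + x + x²)
Z(40)*p(-13) = (-14 + 40 + 40²)*14 = (-14 + 40 + 1600)*14 = 1626*14 = 22764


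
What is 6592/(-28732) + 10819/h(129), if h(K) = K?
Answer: 77500285/926607 ≈ 83.639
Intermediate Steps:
6592/(-28732) + 10819/h(129) = 6592/(-28732) + 10819/129 = 6592*(-1/28732) + 10819*(1/129) = -1648/7183 + 10819/129 = 77500285/926607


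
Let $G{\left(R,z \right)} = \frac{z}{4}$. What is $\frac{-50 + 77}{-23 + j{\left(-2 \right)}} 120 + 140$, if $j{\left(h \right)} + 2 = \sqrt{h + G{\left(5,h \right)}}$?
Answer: $\frac{2740}{251} - \frac{648 i \sqrt{10}}{251} \approx 10.916 - 8.164 i$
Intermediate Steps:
$G{\left(R,z \right)} = \frac{z}{4}$ ($G{\left(R,z \right)} = z \frac{1}{4} = \frac{z}{4}$)
$j{\left(h \right)} = -2 + \frac{\sqrt{5} \sqrt{h}}{2}$ ($j{\left(h \right)} = -2 + \sqrt{h + \frac{h}{4}} = -2 + \sqrt{\frac{5 h}{4}} = -2 + \frac{\sqrt{5} \sqrt{h}}{2}$)
$\frac{-50 + 77}{-23 + j{\left(-2 \right)}} 120 + 140 = \frac{-50 + 77}{-23 - \left(2 - \frac{\sqrt{5} \sqrt{-2}}{2}\right)} 120 + 140 = \frac{27}{-23 - \left(2 - \frac{\sqrt{5} i \sqrt{2}}{2}\right)} 120 + 140 = \frac{27}{-23 - \left(2 - \frac{i \sqrt{10}}{2}\right)} 120 + 140 = \frac{27}{-25 + \frac{i \sqrt{10}}{2}} \cdot 120 + 140 = \frac{3240}{-25 + \frac{i \sqrt{10}}{2}} + 140 = 140 + \frac{3240}{-25 + \frac{i \sqrt{10}}{2}}$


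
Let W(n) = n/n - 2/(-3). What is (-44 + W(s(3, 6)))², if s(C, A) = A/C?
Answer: 16129/9 ≈ 1792.1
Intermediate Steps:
W(n) = 5/3 (W(n) = 1 - 2*(-⅓) = 1 + ⅔ = 5/3)
(-44 + W(s(3, 6)))² = (-44 + 5/3)² = (-127/3)² = 16129/9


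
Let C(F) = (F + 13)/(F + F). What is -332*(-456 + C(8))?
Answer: 603825/4 ≈ 1.5096e+5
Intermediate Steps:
C(F) = (13 + F)/(2*F) (C(F) = (13 + F)/((2*F)) = (13 + F)*(1/(2*F)) = (13 + F)/(2*F))
-332*(-456 + C(8)) = -332*(-456 + (1/2)*(13 + 8)/8) = -332*(-456 + (1/2)*(1/8)*21) = -332*(-456 + 21/16) = -332*(-7275/16) = 603825/4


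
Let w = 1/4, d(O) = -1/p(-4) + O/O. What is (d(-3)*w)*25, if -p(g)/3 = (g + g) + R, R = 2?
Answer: 425/72 ≈ 5.9028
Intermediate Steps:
p(g) = -6 - 6*g (p(g) = -3*((g + g) + 2) = -3*(2*g + 2) = -3*(2 + 2*g) = -6 - 6*g)
d(O) = 17/18 (d(O) = -1/(-6 - 6*(-4)) + O/O = -1/(-6 + 24) + 1 = -1/18 + 1 = 17/18)
w = ¼ ≈ 0.25000
(d(-3)*w)*25 = ((17/18)*(¼))*25 = (17/72)*25 = 425/72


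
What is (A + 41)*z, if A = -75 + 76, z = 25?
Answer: 1050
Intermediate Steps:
A = 1
(A + 41)*z = (1 + 41)*25 = 42*25 = 1050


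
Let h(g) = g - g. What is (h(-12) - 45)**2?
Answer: 2025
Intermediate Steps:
h(g) = 0
(h(-12) - 45)**2 = (0 - 45)**2 = (-45)**2 = 2025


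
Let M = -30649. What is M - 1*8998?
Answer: -39647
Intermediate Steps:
M - 1*8998 = -30649 - 1*8998 = -30649 - 8998 = -39647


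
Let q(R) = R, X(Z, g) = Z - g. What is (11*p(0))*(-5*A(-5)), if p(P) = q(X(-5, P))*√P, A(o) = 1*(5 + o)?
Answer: 0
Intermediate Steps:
A(o) = 5 + o
p(P) = √P*(-5 - P) (p(P) = (-5 - P)*√P = √P*(-5 - P))
(11*p(0))*(-5*A(-5)) = (11*(√0*(-5 - 1*0)))*(-5*(5 - 5)) = (11*(0*(-5 + 0)))*(-5*0) = (11*(0*(-5)))*0 = (11*0)*0 = 0*0 = 0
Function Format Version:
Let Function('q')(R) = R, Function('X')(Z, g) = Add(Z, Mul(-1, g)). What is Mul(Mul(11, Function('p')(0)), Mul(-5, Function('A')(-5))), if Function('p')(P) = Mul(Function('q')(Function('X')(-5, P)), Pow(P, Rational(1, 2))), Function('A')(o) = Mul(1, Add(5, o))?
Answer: 0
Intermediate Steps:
Function('A')(o) = Add(5, o)
Function('p')(P) = Mul(Pow(P, Rational(1, 2)), Add(-5, Mul(-1, P))) (Function('p')(P) = Mul(Add(-5, Mul(-1, P)), Pow(P, Rational(1, 2))) = Mul(Pow(P, Rational(1, 2)), Add(-5, Mul(-1, P))))
Mul(Mul(11, Function('p')(0)), Mul(-5, Function('A')(-5))) = Mul(Mul(11, Mul(Pow(0, Rational(1, 2)), Add(-5, Mul(-1, 0)))), Mul(-5, Add(5, -5))) = Mul(Mul(11, Mul(0, Add(-5, 0))), Mul(-5, 0)) = Mul(Mul(11, Mul(0, -5)), 0) = Mul(Mul(11, 0), 0) = Mul(0, 0) = 0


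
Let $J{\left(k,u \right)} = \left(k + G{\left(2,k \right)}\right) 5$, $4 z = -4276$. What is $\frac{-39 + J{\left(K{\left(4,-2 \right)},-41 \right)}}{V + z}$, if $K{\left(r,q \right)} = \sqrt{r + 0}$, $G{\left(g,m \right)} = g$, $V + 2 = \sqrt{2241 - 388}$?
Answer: $\frac{1197}{67364} + \frac{19 \sqrt{1853}}{1145188} \approx 0.018483$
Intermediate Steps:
$V = -2 + \sqrt{1853}$ ($V = -2 + \sqrt{2241 - 388} = -2 + \sqrt{1853} \approx 41.047$)
$z = -1069$ ($z = \frac{1}{4} \left(-4276\right) = -1069$)
$K{\left(r,q \right)} = \sqrt{r}$
$J{\left(k,u \right)} = 10 + 5 k$ ($J{\left(k,u \right)} = \left(k + 2\right) 5 = \left(2 + k\right) 5 = 10 + 5 k$)
$\frac{-39 + J{\left(K{\left(4,-2 \right)},-41 \right)}}{V + z} = \frac{-39 + \left(10 + 5 \sqrt{4}\right)}{\left(-2 + \sqrt{1853}\right) - 1069} = \frac{-39 + \left(10 + 5 \cdot 2\right)}{-1071 + \sqrt{1853}} = \frac{-39 + \left(10 + 10\right)}{-1071 + \sqrt{1853}} = \frac{-39 + 20}{-1071 + \sqrt{1853}} = - \frac{19}{-1071 + \sqrt{1853}}$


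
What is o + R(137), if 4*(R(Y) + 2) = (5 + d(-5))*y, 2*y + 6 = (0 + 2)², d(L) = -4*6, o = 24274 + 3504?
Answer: 111123/4 ≈ 27781.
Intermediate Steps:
o = 27778
d(L) = -24
y = -1 (y = -3 + (0 + 2)²/2 = -3 + (½)*2² = -3 + (½)*4 = -3 + 2 = -1)
R(Y) = 11/4 (R(Y) = -2 + ((5 - 24)*(-1))/4 = -2 + (-19*(-1))/4 = -2 + (¼)*19 = -2 + 19/4 = 11/4)
o + R(137) = 27778 + 11/4 = 111123/4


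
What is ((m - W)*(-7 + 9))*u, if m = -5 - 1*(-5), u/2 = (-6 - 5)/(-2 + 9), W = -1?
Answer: -44/7 ≈ -6.2857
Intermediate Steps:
u = -22/7 (u = 2*((-6 - 5)/(-2 + 9)) = 2*(-11/7) = -22/7 ≈ -3.1429)
m = 0 (m = -5 + 5 = 0)
((m - W)*(-7 + 9))*u = ((0 - 1*(-1))*(-7 + 9))*(-22/7) = ((0 + 1)*2)*(-22/7) = (1*2)*(-22/7) = 2*(-22/7) = -44/7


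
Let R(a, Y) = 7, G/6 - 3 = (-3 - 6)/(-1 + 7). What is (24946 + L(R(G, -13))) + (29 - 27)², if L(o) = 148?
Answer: 25098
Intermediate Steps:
G = 9 (G = 18 + 6*((-3 - 6)/(-1 + 7)) = 18 + 6*(-9/6) = 18 + 6*(-9*⅙) = 18 + 6*(-3/2) = 18 - 9 = 9)
(24946 + L(R(G, -13))) + (29 - 27)² = (24946 + 148) + (29 - 27)² = 25094 + 2² = 25094 + 4 = 25098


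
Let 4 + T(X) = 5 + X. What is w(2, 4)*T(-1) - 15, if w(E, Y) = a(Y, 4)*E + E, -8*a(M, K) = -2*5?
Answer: -15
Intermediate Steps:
T(X) = 1 + X (T(X) = -4 + (5 + X) = 1 + X)
a(M, K) = 5/4 (a(M, K) = -(-1)*5/4 = -⅛*(-10) = 5/4)
w(E, Y) = 9*E/4 (w(E, Y) = 5*E/4 + E = 9*E/4)
w(2, 4)*T(-1) - 15 = ((9/4)*2)*(1 - 1) - 15 = (9/2)*0 - 15 = 0 - 15 = -15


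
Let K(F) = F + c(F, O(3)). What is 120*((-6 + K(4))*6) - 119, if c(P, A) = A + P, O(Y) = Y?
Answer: 3481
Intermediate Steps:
K(F) = 3 + 2*F (K(F) = F + (3 + F) = 3 + 2*F)
120*((-6 + K(4))*6) - 119 = 120*((-6 + (3 + 2*4))*6) - 119 = 120*((-6 + (3 + 8))*6) - 119 = 120*((-6 + 11)*6) - 119 = 120*(5*6) - 119 = 120*30 - 119 = 3600 - 119 = 3481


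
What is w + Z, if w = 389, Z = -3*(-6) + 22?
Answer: 429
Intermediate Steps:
Z = 40 (Z = 18 + 22 = 40)
w + Z = 389 + 40 = 429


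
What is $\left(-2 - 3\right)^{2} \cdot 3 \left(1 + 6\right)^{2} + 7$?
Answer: $3682$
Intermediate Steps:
$\left(-2 - 3\right)^{2} \cdot 3 \left(1 + 6\right)^{2} + 7 = \left(-5\right)^{2} \cdot 3 \cdot 7^{2} + 7 = 25 \cdot 3 \cdot 49 + 7 = 75 \cdot 49 + 7 = 3675 + 7 = 3682$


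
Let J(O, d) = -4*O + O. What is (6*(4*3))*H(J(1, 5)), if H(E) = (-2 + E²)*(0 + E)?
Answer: -1512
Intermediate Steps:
J(O, d) = -3*O
H(E) = E*(-2 + E²) (H(E) = (-2 + E²)*E = E*(-2 + E²))
(6*(4*3))*H(J(1, 5)) = (6*(4*3))*((-3*1)*(-2 + (-3*1)²)) = (6*12)*(-3*(-2 + (-3)²)) = 72*(-3*(-2 + 9)) = 72*(-3*7) = 72*(-21) = -1512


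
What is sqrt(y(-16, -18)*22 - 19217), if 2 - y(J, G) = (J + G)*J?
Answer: I*sqrt(31141) ≈ 176.47*I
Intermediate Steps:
y(J, G) = 2 - J*(G + J) (y(J, G) = 2 - (J + G)*J = 2 - (G + J)*J = 2 - J*(G + J))
sqrt(y(-16, -18)*22 - 19217) = sqrt((2 - 1*(-16)**2 - 1*(-18)*(-16))*22 - 19217) = sqrt((2 - 1*256 - 288)*22 - 19217) = sqrt((2 - 256 - 288)*22 - 19217) = sqrt(-542*22 - 19217) = sqrt(-11924 - 19217) = sqrt(-31141) = I*sqrt(31141)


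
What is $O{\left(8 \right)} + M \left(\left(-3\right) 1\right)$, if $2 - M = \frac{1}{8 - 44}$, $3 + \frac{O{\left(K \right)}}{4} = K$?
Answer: $\frac{167}{12} \approx 13.917$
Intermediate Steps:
$O{\left(K \right)} = -12 + 4 K$
$M = \frac{73}{36}$ ($M = 2 - \frac{1}{8 - 44} = 2 - \frac{1}{-36} = 2 - - \frac{1}{36} = 2 + \frac{1}{36} = \frac{73}{36} \approx 2.0278$)
$O{\left(8 \right)} + M \left(\left(-3\right) 1\right) = \left(-12 + 4 \cdot 8\right) + \frac{73 \left(\left(-3\right) 1\right)}{36} = \left(-12 + 32\right) + \frac{73}{36} \left(-3\right) = 20 - \frac{73}{12} = \frac{167}{12}$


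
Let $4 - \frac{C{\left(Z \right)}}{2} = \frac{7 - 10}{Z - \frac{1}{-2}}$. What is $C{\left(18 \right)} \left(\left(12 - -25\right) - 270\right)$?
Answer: $- \frac{71764}{37} \approx -1939.6$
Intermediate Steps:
$C{\left(Z \right)} = 8 + \frac{6}{\frac{1}{2} + Z}$ ($C{\left(Z \right)} = 8 - 2 \frac{7 - 10}{Z - \frac{1}{-2}} = 8 - 2 \left(- \frac{3}{Z - - \frac{1}{2}}\right) = 8 - 2 \left(- \frac{3}{Z + \frac{1}{2}}\right) = 8 - 2 \left(- \frac{3}{\frac{1}{2} + Z}\right) = 8 + \frac{6}{\frac{1}{2} + Z}$)
$C{\left(18 \right)} \left(\left(12 - -25\right) - 270\right) = \frac{4 \left(5 + 4 \cdot 18\right)}{1 + 2 \cdot 18} \left(\left(12 - -25\right) - 270\right) = \frac{4 \left(5 + 72\right)}{1 + 36} \left(\left(12 + 25\right) - 270\right) = 4 \cdot \frac{1}{37} \cdot 77 \left(37 - 270\right) = 4 \cdot \frac{1}{37} \cdot 77 \left(-233\right) = \frac{308}{37} \left(-233\right) = - \frac{71764}{37}$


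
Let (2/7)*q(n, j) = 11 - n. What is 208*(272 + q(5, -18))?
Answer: 60944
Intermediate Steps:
q(n, j) = 77/2 - 7*n/2 (q(n, j) = 7*(11 - n)/2 = 77/2 - 7*n/2)
208*(272 + q(5, -18)) = 208*(272 + (77/2 - 7/2*5)) = 208*(272 + (77/2 - 35/2)) = 208*(272 + 21) = 208*293 = 60944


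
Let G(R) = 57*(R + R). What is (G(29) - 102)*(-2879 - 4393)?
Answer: -23299488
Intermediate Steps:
G(R) = 114*R (G(R) = 57*(2*R) = 114*R)
(G(29) - 102)*(-2879 - 4393) = (114*29 - 102)*(-2879 - 4393) = (3306 - 102)*(-7272) = 3204*(-7272) = -23299488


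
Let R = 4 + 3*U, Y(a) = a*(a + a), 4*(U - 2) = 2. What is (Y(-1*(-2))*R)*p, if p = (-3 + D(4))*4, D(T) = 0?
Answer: -1104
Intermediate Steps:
U = 5/2 (U = 2 + (¼)*2 = 2 + ½ = 5/2 ≈ 2.5000)
Y(a) = 2*a² (Y(a) = a*(2*a) = 2*a²)
R = 23/2 (R = 4 + 3*(5/2) = 4 + 15/2 = 23/2 ≈ 11.500)
p = -12 (p = (-3 + 0)*4 = -3*4 = -12)
(Y(-1*(-2))*R)*p = ((2*(-1*(-2))²)*(23/2))*(-12) = ((2*2²)*(23/2))*(-12) = ((2*4)*(23/2))*(-12) = (8*(23/2))*(-12) = 92*(-12) = -1104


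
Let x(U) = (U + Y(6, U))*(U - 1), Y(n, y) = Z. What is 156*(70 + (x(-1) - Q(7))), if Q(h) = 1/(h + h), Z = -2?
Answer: 82914/7 ≈ 11845.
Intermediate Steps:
Y(n, y) = -2
Q(h) = 1/(2*h)
x(U) = (-1 + U)*(-2 + U) (x(U) = (U - 2)*(U - 1) = (-2 + U)*(-1 + U) = (-1 + U)*(-2 + U))
156*(70 + (x(-1) - Q(7))) = 156*(70 + ((2 + (-1)**2 - 3*(-1)) - 1/(2*7))) = 156*(70 + ((2 + 1 + 3) - 1/(2*7))) = 156*(70 + (6 - 1*1/14)) = 156*(70 + (6 - 1/14)) = 156*(70 + 83/14) = 156*(1063/14) = 82914/7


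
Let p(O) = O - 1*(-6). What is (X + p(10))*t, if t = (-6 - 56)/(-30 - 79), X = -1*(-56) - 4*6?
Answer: 2976/109 ≈ 27.303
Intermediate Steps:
p(O) = 6 + O (p(O) = O + 6 = 6 + O)
X = 32 (X = 56 - 24 = 32)
t = 62/109 (t = -62/(-109) = -62*(-1/109) = 62/109 ≈ 0.56881)
(X + p(10))*t = (32 + (6 + 10))*(62/109) = (32 + 16)*(62/109) = 48*(62/109) = 2976/109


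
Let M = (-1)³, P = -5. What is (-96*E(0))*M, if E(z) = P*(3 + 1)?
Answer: -1920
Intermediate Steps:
E(z) = -20 (E(z) = -5*(3 + 1) = -5*4 = -20)
M = -1
(-96*E(0))*M = -96*(-20)*(-1) = 1920*(-1) = -1920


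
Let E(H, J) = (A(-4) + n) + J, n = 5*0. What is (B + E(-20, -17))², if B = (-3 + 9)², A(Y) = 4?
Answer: 529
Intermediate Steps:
n = 0
B = 36 (B = 6² = 36)
E(H, J) = 4 + J (E(H, J) = (4 + 0) + J = 4 + J)
(B + E(-20, -17))² = (36 + (4 - 17))² = (36 - 13)² = 23² = 529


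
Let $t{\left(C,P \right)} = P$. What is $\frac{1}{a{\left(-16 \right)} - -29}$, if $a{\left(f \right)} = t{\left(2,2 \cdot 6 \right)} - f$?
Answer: $\frac{1}{57} \approx 0.017544$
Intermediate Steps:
$a{\left(f \right)} = 12 - f$ ($a{\left(f \right)} = 2 \cdot 6 - f = 12 - f$)
$\frac{1}{a{\left(-16 \right)} - -29} = \frac{1}{\left(12 - -16\right) - -29} = \frac{1}{\left(12 + 16\right) + \left(-13 + 42\right)} = \frac{1}{28 + 29} = \frac{1}{57}$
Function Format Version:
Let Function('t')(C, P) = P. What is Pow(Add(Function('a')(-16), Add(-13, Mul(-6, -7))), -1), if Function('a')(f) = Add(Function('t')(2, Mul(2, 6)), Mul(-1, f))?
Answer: Rational(1, 57) ≈ 0.017544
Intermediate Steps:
Function('a')(f) = Add(12, Mul(-1, f)) (Function('a')(f) = Add(Mul(2, 6), Mul(-1, f)) = Add(12, Mul(-1, f)))
Pow(Add(Function('a')(-16), Add(-13, Mul(-6, -7))), -1) = Pow(Add(Add(12, Mul(-1, -16)), Add(-13, Mul(-6, -7))), -1) = Pow(Add(Add(12, 16), Add(-13, 42)), -1) = Pow(Add(28, 29), -1) = Pow(57, -1) = Rational(1, 57)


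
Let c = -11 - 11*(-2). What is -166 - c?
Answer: -177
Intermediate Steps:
c = 11 (c = -11 + 22 = 11)
-166 - c = -166 - 1*11 = -166 - 11 = -177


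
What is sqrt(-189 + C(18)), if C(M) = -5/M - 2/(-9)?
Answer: I*sqrt(6806)/6 ≈ 13.75*I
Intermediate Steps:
C(M) = 2/9 - 5/M (C(M) = -5/M - 2*(-1/9) = -5/M + 2/9 = 2/9 - 5/M)
sqrt(-189 + C(18)) = sqrt(-189 + (2/9 - 5/18)) = sqrt(-189 - 1/18) = sqrt(-3403/18) = I*sqrt(6806)/6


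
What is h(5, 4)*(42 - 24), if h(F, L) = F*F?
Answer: 450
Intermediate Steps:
h(F, L) = F**2
h(5, 4)*(42 - 24) = 5**2*(42 - 24) = 25*18 = 450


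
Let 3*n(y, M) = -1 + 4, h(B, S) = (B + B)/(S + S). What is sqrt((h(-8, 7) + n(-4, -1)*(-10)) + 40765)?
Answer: sqrt(1996939)/7 ≈ 201.88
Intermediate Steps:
h(B, S) = B/S (h(B, S) = (2*B)/((2*S)) = (2*B)*(1/(2*S)) = B/S)
n(y, M) = 1 (n(y, M) = (-1 + 4)/3 = (1/3)*3 = 1)
sqrt((h(-8, 7) + n(-4, -1)*(-10)) + 40765) = sqrt((-8/7 + 1*(-10)) + 40765) = sqrt((-8*1/7 - 10) + 40765) = sqrt((-8/7 - 10) + 40765) = sqrt(-78/7 + 40765) = sqrt(285277/7) = sqrt(1996939)/7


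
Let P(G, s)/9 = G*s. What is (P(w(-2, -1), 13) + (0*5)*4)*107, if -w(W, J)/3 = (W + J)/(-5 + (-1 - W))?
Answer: -112671/4 ≈ -28168.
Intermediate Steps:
w(W, J) = -3*(J + W)/(-6 - W) (w(W, J) = -3*(W + J)/(-5 + (-1 - W)) = -3*(J + W)/(-6 - W))
P(G, s) = 9*G*s (P(G, s) = 9*(G*s) = 9*G*s)
(P(w(-2, -1), 13) + (0*5)*4)*107 = (9*(3*(-1 - 2)/(6 - 2))*13 + (0*5)*4)*107 = (9*(3*(-3)/4)*13 + 0*4)*107 = (9*(3*(¼)*(-3))*13 + 0)*107 = (9*(-9/4)*13 + 0)*107 = (-1053/4 + 0)*107 = -1053/4*107 = -112671/4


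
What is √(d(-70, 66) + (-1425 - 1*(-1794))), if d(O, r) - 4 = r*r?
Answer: √4729 ≈ 68.768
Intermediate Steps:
d(O, r) = 4 + r² (d(O, r) = 4 + r*r = 4 + r²)
√(d(-70, 66) + (-1425 - 1*(-1794))) = √((4 + 66²) + (-1425 - 1*(-1794))) = √((4 + 4356) + (-1425 + 1794)) = √(4360 + 369) = √4729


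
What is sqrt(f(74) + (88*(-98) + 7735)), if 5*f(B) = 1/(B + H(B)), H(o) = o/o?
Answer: I*sqrt(5000610)/75 ≈ 29.816*I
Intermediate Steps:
H(o) = 1
f(B) = 1/(5*(1 + B)) (f(B) = 1/(5*(B + 1)) = 1/(5*(1 + B)))
sqrt(f(74) + (88*(-98) + 7735)) = sqrt(1/(5*(1 + 74)) + (88*(-98) + 7735)) = sqrt((1/5)/75 + (-8624 + 7735)) = sqrt((1/5)*(1/75) - 889) = sqrt(1/375 - 889) = sqrt(-333374/375) = I*sqrt(5000610)/75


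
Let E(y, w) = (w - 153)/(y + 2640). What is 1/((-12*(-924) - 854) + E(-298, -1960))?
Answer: 2342/23965915 ≈ 9.7722e-5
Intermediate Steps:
E(y, w) = (-153 + w)/(2640 + y)
1/((-12*(-924) - 854) + E(-298, -1960)) = 1/((-12*(-924) - 854) + (-153 - 1960)/(2640 - 298)) = 1/((11088 - 854) - 2113/2342) = 1/(10234 + (1/2342)*(-2113)) = 1/(10234 - 2113/2342) = 1/(23965915/2342) = 2342/23965915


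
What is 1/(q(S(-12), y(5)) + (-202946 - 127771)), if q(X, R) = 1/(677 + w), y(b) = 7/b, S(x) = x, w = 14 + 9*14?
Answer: -817/270195788 ≈ -3.0237e-6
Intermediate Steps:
w = 140 (w = 14 + 126 = 140)
q(X, R) = 1/817 (q(X, R) = 1/(677 + 140) = 1/817)
1/(q(S(-12), y(5)) + (-202946 - 127771)) = 1/(1/817 + (-202946 - 127771)) = 1/(1/817 - 330717) = 1/(-270195788/817) = -817/270195788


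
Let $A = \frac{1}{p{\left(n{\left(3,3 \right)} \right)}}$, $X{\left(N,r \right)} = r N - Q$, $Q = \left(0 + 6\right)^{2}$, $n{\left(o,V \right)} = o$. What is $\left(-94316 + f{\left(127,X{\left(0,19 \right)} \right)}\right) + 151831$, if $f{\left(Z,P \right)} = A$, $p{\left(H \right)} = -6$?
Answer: $\frac{345089}{6} \approx 57515.0$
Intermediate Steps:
$Q = 36$ ($Q = 6^{2} = 36$)
$X{\left(N,r \right)} = -36 + N r$ ($X{\left(N,r \right)} = r N - 36 = N r - 36 = -36 + N r$)
$A = - \frac{1}{6}$ ($A = \frac{1}{-6} = - \frac{1}{6} \approx -0.16667$)
$f{\left(Z,P \right)} = - \frac{1}{6}$
$\left(-94316 + f{\left(127,X{\left(0,19 \right)} \right)}\right) + 151831 = \left(-94316 - \frac{1}{6}\right) + 151831 = - \frac{565897}{6} + 151831 = \frac{345089}{6}$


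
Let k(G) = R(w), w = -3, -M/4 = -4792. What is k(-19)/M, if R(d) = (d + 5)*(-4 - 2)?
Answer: -3/4792 ≈ -0.00062604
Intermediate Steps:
M = 19168 (M = -4*(-4792) = 19168)
R(d) = -30 - 6*d (R(d) = (5 + d)*(-6) = -30 - 6*d)
k(G) = -12 (k(G) = -30 - 6*(-3) = -30 + 18 = -12)
k(-19)/M = -12/19168 = -12*1/19168 = -3/4792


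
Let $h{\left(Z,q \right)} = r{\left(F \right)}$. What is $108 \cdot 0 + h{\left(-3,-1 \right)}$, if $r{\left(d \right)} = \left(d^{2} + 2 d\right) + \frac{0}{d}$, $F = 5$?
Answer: $35$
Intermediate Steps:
$r{\left(d \right)} = d^{2} + 2 d$ ($r{\left(d \right)} = \left(d^{2} + 2 d\right) + 0 = d^{2} + 2 d$)
$h{\left(Z,q \right)} = 35$ ($h{\left(Z,q \right)} = 5 \left(2 + 5\right) = 5 \cdot 7 = 35$)
$108 \cdot 0 + h{\left(-3,-1 \right)} = 108 \cdot 0 + 35 = 0 + 35 = 35$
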